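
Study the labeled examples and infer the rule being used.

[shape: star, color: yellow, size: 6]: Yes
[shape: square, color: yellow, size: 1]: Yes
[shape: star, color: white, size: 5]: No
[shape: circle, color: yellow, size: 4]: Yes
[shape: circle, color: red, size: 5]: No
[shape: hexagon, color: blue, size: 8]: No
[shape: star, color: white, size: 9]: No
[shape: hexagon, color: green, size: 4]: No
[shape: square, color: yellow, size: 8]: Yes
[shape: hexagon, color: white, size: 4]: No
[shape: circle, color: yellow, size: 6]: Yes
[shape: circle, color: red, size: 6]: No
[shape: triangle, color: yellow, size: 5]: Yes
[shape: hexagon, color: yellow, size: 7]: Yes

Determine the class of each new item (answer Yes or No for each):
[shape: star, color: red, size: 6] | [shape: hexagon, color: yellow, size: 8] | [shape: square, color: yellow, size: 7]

Looking at the examples, the only property every 'Yes' case has and every 'No' case lacks is: color is yellow.

No, Yes, Yes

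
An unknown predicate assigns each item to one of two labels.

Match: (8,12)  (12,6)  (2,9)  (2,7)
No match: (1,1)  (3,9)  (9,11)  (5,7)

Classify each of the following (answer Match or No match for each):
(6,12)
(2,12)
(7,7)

A rule that fits every label: first is even — true of each 'Match' example, false of each 'No match' one.
(6,12): Match (first 6). (2,12): Match (first 2). (7,7): No match (first 7).

Match, Match, No match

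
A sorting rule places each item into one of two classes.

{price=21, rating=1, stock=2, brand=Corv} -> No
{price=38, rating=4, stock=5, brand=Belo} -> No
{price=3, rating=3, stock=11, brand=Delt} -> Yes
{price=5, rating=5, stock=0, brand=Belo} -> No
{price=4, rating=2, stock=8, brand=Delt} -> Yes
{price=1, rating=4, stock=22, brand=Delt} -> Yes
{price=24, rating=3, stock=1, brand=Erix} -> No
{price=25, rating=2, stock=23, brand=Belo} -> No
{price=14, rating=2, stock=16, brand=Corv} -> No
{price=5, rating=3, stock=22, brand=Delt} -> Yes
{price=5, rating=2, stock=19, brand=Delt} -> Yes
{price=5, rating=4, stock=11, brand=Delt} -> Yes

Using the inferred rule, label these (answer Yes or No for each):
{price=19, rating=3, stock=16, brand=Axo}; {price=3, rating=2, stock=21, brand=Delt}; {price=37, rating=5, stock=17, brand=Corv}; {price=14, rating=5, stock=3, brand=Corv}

No, Yes, No, No

The distinguishing property — brand is Delt — holds for all the 'Yes' cases and none of the 'No' cases.
{price=19, rating=3, stock=16, brand=Axo}: brand is Axo — does not fit, so No.
{price=3, rating=2, stock=21, brand=Delt}: brand is Delt — passes, so Yes.
{price=37, rating=5, stock=17, brand=Corv}: brand is Corv — does not fit, so No.
{price=14, rating=5, stock=3, brand=Corv}: brand is Corv — does not fit, so No.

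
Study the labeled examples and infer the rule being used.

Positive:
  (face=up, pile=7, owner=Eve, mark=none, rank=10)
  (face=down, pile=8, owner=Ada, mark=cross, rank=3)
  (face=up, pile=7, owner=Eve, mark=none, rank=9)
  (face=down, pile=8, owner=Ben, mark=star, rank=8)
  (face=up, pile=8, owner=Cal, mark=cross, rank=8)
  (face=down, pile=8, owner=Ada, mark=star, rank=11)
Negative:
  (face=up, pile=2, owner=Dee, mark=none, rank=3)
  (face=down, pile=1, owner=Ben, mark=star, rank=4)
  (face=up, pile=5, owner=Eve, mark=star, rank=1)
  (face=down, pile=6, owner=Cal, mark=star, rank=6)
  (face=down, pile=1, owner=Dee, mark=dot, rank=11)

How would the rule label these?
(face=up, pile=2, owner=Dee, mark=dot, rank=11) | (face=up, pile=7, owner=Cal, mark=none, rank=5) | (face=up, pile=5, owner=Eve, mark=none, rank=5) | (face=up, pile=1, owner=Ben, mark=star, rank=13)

Negative, Positive, Negative, Negative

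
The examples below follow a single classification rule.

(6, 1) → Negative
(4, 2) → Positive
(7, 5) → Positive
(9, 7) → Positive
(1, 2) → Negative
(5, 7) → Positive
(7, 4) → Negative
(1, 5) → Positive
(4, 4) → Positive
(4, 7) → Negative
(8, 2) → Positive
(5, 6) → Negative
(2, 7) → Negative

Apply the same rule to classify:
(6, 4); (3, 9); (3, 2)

Positive, Positive, Negative

'Positive' ⟺ sum is even.
(6, 4) — 6+4 = 10, hence Positive. (3, 9) — 3+9 = 12, hence Positive. (3, 2) — 3+2 = 5, hence Negative.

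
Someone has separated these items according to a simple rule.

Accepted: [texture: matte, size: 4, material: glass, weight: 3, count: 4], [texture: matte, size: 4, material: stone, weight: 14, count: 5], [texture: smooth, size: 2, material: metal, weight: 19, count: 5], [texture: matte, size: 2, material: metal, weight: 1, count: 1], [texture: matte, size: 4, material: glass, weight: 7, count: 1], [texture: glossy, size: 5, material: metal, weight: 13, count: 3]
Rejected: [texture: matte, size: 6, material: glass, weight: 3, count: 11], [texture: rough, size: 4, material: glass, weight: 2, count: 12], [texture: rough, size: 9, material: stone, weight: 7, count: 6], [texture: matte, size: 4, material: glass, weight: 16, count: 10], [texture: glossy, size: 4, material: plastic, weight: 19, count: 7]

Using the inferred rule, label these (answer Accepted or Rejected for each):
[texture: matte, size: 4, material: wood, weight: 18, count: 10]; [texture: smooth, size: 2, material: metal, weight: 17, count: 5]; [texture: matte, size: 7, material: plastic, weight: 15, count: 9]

The pattern is that an item is 'Accepted' exactly when: count ≤ 5.

Rejected, Accepted, Rejected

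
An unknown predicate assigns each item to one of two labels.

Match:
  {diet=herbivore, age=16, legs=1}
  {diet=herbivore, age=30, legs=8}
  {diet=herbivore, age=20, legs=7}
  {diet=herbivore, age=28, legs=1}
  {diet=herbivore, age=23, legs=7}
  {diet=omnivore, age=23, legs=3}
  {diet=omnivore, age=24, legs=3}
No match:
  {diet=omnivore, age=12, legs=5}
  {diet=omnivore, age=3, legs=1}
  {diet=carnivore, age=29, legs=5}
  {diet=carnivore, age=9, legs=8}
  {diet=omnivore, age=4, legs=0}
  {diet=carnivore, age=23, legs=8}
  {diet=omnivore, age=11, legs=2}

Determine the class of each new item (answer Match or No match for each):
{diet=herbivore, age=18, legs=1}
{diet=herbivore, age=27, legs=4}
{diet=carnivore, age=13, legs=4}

'Match' ⟺ diet is herbivore OR legs = 3.
{diet=herbivore, age=18, legs=1}: diet is herbivore, legs = 1 — meets the rule, so Match. {diet=herbivore, age=27, legs=4}: diet is herbivore, legs = 4 — meets the rule, so Match. {diet=carnivore, age=13, legs=4}: diet is carnivore, legs = 4 — does not satisfy this, so No match.

Match, Match, No match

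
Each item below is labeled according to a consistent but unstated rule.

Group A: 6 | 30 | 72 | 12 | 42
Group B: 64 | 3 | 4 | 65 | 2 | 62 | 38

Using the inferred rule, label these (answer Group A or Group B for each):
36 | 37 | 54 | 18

The distinguishing property — multiple of 6 — holds for all the 'Group A' cases and none of the 'Group B' cases.
36: Group A (36 = 6·6). 37: Group B (37 = 6·6 + 1). 54: Group A (54 = 6·9). 18: Group A (18 = 6·3).

Group A, Group B, Group A, Group A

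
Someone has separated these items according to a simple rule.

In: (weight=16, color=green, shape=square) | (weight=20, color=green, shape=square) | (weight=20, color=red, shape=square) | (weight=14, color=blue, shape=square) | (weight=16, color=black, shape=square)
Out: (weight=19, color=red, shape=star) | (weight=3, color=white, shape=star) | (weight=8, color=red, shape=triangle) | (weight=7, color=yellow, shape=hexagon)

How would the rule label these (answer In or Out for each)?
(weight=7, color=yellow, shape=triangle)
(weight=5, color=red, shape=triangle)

Every 'In' example satisfies: shape is square. None of the 'Out' examples do.
Out: (weight=7, color=yellow, shape=triangle), since shape is triangle. Out: (weight=5, color=red, shape=triangle), since shape is triangle.

Out, Out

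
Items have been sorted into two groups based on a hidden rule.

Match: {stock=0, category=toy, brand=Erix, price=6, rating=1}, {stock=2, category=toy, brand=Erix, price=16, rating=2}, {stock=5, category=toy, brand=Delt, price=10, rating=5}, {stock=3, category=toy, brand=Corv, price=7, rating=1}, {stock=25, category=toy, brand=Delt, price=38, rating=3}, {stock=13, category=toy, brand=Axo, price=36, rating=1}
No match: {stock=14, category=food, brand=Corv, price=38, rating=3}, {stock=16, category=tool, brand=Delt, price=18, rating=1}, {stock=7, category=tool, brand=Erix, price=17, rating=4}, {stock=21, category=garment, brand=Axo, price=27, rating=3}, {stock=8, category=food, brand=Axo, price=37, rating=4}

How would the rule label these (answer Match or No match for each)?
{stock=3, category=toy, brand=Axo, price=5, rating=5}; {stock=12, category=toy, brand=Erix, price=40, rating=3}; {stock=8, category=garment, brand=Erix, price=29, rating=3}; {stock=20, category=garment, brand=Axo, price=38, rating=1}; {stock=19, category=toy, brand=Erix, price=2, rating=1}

A rule that fits every label: category is toy — true of each 'Match' example, false of each 'No match' one.

Match, Match, No match, No match, Match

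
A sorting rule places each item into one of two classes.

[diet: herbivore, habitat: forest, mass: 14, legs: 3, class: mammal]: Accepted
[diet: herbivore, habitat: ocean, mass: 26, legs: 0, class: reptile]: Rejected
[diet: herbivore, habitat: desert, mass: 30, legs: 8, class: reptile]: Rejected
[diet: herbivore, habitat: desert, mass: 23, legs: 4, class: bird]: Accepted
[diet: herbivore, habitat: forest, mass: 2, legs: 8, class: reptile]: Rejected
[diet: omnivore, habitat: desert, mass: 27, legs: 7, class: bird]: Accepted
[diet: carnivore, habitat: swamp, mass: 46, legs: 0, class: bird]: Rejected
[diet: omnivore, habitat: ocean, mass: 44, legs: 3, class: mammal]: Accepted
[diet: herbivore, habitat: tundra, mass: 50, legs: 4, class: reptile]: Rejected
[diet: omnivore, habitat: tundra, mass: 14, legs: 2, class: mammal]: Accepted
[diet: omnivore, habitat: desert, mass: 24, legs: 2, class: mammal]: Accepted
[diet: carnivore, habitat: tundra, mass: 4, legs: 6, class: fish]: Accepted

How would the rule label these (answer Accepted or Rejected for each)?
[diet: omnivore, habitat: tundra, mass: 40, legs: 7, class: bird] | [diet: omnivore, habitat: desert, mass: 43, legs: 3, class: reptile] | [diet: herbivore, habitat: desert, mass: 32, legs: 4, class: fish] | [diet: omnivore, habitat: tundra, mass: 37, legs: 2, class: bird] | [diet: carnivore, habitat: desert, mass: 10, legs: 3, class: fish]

Accepted, Rejected, Accepted, Accepted, Accepted

'Accepted' ⟺ class is not reptile AND legs ≥ 2.
[diet: omnivore, habitat: tundra, mass: 40, legs: 7, class: bird]: Accepted (class is bird, legs = 7). [diet: omnivore, habitat: desert, mass: 43, legs: 3, class: reptile]: Rejected (class is reptile, legs = 3). [diet: herbivore, habitat: desert, mass: 32, legs: 4, class: fish]: Accepted (class is fish, legs = 4). [diet: omnivore, habitat: tundra, mass: 37, legs: 2, class: bird]: Accepted (class is bird, legs = 2). [diet: carnivore, habitat: desert, mass: 10, legs: 3, class: fish]: Accepted (class is fish, legs = 3).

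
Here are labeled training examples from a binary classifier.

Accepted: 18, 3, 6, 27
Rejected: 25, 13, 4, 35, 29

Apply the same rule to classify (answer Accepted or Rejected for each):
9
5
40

Looking at the examples, the only property every 'Accepted' case has and every 'Rejected' case lacks is: multiple of 3.
9 → 9 = 3·3 → Accepted.
5 → 5 = 3·1 + 2 → Rejected.
40 → 40 = 3·13 + 1 → Rejected.

Accepted, Rejected, Rejected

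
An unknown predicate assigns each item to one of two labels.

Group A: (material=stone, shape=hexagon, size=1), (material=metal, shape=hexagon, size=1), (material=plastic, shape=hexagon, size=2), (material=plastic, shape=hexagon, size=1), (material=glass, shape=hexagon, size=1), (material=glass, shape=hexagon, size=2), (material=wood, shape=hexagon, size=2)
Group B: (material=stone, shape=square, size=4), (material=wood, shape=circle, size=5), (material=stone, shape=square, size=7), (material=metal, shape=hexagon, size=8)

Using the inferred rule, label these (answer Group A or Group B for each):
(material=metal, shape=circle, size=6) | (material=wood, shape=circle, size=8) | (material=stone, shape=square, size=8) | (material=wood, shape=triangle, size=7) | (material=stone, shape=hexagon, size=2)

'Group A' ⟺ size ≤ 2.
(material=metal, shape=circle, size=6): size = 6 — doesn't match, so Group B. (material=wood, shape=circle, size=8): size = 8 — doesn't match, so Group B. (material=stone, shape=square, size=8): size = 8 — doesn't match, so Group B. (material=wood, shape=triangle, size=7): size = 7 — doesn't match, so Group B. (material=stone, shape=hexagon, size=2): size = 2 — passes, so Group A.

Group B, Group B, Group B, Group B, Group A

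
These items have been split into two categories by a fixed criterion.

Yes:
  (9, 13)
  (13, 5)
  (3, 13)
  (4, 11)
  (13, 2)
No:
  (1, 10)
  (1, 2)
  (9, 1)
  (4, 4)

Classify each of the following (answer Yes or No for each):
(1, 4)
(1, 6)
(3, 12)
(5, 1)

No, No, Yes, No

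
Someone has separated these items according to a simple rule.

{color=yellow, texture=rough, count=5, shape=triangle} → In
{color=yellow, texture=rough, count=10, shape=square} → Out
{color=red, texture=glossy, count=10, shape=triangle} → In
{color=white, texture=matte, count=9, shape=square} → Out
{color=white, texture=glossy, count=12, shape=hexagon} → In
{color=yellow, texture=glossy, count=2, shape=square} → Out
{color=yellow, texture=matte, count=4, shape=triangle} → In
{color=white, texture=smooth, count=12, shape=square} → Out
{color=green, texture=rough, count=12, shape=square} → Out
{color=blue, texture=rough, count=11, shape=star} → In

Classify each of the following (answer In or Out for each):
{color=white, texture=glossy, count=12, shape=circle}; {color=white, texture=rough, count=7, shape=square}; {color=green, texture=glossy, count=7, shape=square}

The simplest hypothesis consistent with all the labels is: shape is not square.
In: {color=white, texture=glossy, count=12, shape=circle}, since shape is circle. Out: {color=white, texture=rough, count=7, shape=square}, since shape is square. Out: {color=green, texture=glossy, count=7, shape=square}, since shape is square.

In, Out, Out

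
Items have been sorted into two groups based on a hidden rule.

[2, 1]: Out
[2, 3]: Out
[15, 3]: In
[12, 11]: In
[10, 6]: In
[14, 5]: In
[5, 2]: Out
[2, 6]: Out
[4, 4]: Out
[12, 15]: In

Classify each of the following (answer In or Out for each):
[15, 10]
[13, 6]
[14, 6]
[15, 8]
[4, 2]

In, In, In, In, Out

'In' ⟺ sum ≥ 16.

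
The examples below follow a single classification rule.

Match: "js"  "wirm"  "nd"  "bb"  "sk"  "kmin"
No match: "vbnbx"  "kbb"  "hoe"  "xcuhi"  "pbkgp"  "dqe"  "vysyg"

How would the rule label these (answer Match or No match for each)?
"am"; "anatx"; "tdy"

Match, No match, No match

One predicate separates the groups cleanly: even length.
"am" → length 2 → Match.
"anatx" → length 5 → No match.
"tdy" → length 3 → No match.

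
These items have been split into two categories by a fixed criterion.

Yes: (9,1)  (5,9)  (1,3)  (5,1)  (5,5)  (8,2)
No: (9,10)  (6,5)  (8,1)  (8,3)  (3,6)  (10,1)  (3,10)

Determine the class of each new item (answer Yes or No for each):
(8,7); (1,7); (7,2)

No, Yes, No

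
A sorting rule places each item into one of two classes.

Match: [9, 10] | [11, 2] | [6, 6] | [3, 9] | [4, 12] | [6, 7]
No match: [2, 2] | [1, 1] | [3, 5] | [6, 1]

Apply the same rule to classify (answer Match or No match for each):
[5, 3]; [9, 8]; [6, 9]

The common property of the 'Match' items is: sum ≥ 12. No 'No match' item has it.

No match, Match, Match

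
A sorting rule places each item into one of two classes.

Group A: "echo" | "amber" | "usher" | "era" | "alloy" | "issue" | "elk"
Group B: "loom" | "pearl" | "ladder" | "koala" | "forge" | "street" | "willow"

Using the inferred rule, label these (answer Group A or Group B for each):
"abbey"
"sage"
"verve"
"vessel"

Group A, Group B, Group B, Group B

The pattern is that an item is 'Group A' exactly when: starts with a vowel.
"abbey" — starts with 'a', hence Group A.
"sage" — starts with 's', hence Group B.
"verve" — starts with 'v', hence Group B.
"vessel" — starts with 'v', hence Group B.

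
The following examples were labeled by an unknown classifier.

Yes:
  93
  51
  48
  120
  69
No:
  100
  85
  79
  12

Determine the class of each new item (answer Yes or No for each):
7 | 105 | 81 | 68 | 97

No, Yes, Yes, No, No

The distinguishing property — multiple of 3 AND at least 48 — holds for all the 'Yes' cases and none of the 'No' cases.
7 → 7 = 3·2 + 1, 7 < 48 → No.
105 → 105 = 3·35, 105 ≥ 48 → Yes.
81 → 81 = 3·27, 81 ≥ 48 → Yes.
68 → 68 = 3·22 + 2, 68 ≥ 48 → No.
97 → 97 = 3·32 + 1, 97 ≥ 48 → No.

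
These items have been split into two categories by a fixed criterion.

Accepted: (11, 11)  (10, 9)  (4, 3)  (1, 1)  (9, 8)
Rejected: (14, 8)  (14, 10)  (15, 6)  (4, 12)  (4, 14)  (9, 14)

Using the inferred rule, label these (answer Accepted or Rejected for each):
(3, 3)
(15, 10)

Accepted, Rejected

The rule appears to be: max ≤ 11.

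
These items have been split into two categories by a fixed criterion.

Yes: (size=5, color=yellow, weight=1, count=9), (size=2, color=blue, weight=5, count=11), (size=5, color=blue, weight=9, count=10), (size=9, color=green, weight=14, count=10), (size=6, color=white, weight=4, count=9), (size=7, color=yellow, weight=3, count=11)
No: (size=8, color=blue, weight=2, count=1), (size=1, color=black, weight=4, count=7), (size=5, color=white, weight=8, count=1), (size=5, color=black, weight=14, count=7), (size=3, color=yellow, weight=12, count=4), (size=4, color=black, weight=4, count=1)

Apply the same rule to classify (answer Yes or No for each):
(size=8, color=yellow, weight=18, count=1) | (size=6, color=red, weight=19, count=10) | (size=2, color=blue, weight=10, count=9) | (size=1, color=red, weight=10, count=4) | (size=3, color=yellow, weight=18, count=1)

No, Yes, Yes, No, No

All 'Yes' examples share one property — count ≥ 9 — and every 'No' example lacks it.
No: (size=8, color=yellow, weight=18, count=1), since count = 1.
Yes: (size=6, color=red, weight=19, count=10), since count = 10.
Yes: (size=2, color=blue, weight=10, count=9), since count = 9.
No: (size=1, color=red, weight=10, count=4), since count = 4.
No: (size=3, color=yellow, weight=18, count=1), since count = 1.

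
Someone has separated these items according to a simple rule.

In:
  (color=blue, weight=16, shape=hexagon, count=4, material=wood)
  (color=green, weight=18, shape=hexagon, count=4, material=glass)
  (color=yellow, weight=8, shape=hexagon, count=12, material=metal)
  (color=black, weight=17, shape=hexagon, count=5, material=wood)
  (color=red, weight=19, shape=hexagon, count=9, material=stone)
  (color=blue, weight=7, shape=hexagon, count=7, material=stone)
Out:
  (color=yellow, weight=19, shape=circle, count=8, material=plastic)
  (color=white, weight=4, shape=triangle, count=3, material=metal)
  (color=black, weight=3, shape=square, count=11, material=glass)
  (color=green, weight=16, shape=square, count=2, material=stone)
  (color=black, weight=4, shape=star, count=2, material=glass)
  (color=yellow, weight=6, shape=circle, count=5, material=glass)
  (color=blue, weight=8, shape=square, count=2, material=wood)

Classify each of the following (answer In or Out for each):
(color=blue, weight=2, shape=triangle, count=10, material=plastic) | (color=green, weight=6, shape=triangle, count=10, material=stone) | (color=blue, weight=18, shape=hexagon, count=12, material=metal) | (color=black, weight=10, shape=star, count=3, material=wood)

The pattern is that an item is 'In' exactly when: shape is hexagon.
(color=blue, weight=2, shape=triangle, count=10, material=plastic) → shape is triangle → Out. (color=green, weight=6, shape=triangle, count=10, material=stone) → shape is triangle → Out. (color=blue, weight=18, shape=hexagon, count=12, material=metal) → shape is hexagon → In. (color=black, weight=10, shape=star, count=3, material=wood) → shape is star → Out.

Out, Out, In, Out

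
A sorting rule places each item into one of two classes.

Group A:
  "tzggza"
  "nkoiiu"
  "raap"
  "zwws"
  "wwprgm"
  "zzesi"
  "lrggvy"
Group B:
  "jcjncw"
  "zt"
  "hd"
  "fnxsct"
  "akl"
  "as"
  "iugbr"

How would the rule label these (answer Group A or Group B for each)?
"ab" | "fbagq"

Group B, Group B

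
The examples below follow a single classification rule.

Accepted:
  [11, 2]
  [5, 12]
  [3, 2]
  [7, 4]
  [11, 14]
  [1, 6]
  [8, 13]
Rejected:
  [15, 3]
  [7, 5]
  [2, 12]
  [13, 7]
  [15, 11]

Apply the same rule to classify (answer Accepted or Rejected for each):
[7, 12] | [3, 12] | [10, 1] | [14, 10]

Rule: sum is odd. This holds for each 'Accepted' example and fails for each 'Rejected' one.
[7, 12]: 7+12 = 19, checks out → Accepted. [3, 12]: 3+12 = 15, checks out → Accepted. [10, 1]: 10+1 = 11, checks out → Accepted. [14, 10]: 14+10 = 24, does not satisfy this → Rejected.

Accepted, Accepted, Accepted, Rejected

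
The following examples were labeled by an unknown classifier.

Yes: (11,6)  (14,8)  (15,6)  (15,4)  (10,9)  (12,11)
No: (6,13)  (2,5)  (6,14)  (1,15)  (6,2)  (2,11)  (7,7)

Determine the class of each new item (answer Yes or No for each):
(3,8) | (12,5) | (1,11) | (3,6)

No, Yes, No, No

The pattern is that an item is 'Yes' exactly when: first ≥ 8.
(3,8): first 3, fails the rule → No.
(12,5): first 12, meets the rule → Yes.
(1,11): first 1, fails the rule → No.
(3,6): first 3, fails the rule → No.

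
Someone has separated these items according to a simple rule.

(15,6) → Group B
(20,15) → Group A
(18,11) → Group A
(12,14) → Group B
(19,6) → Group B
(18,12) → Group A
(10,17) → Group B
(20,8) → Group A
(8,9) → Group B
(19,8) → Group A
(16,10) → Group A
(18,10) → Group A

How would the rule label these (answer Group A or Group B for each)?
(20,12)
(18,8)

Group A, Group A

'Group A' ⟺ first > second AND sum ≥ 26.
(20,12): 20 > 12, 20+12 = 32 — meets the rule, so Group A.
(18,8): 18 > 8, 18+8 = 26 — meets the rule, so Group A.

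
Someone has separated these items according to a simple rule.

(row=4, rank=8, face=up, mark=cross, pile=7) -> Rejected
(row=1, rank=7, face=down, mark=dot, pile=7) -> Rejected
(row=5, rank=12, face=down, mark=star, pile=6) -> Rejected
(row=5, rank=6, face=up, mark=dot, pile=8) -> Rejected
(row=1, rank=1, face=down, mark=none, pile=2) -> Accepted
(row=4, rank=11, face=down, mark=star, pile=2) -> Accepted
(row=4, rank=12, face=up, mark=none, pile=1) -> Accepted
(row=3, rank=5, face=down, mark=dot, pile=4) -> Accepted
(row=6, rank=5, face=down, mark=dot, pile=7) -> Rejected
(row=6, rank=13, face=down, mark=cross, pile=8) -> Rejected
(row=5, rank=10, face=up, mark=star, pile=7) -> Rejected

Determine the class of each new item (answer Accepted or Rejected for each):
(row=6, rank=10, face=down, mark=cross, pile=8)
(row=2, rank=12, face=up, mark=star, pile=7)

Every 'Accepted' example satisfies: pile ≤ 4. None of the 'Rejected' examples do.
Rejected: (row=6, rank=10, face=down, mark=cross, pile=8), since pile = 8.
Rejected: (row=2, rank=12, face=up, mark=star, pile=7), since pile = 7.

Rejected, Rejected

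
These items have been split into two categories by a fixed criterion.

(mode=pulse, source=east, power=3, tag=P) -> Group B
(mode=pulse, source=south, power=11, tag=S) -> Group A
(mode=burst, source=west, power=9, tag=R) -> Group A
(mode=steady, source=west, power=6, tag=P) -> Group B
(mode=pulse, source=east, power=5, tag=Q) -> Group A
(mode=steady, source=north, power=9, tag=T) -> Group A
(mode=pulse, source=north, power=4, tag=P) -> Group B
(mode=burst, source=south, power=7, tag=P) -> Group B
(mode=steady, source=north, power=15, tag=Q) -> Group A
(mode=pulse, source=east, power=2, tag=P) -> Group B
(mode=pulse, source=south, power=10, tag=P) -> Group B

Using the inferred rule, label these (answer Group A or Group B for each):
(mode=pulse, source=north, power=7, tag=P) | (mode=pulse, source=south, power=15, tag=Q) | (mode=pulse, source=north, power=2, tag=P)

Group B, Group A, Group B

One predicate separates the groups cleanly: tag is not P.
Group B: (mode=pulse, source=north, power=7, tag=P), since tag is P.
Group A: (mode=pulse, source=south, power=15, tag=Q), since tag is Q.
Group B: (mode=pulse, source=north, power=2, tag=P), since tag is P.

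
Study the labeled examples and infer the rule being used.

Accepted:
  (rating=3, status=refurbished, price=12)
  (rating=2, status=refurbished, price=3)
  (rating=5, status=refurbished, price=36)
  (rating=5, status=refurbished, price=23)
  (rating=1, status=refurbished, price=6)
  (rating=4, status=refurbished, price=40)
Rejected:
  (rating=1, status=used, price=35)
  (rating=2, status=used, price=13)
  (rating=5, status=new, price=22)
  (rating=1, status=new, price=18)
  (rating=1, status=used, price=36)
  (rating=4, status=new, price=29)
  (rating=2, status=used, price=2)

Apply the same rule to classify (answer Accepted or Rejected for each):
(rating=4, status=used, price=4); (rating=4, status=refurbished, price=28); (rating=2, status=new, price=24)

Rejected, Accepted, Rejected

Looking at the examples, the only property every 'Accepted' case has and every 'Rejected' case lacks is: status is refurbished.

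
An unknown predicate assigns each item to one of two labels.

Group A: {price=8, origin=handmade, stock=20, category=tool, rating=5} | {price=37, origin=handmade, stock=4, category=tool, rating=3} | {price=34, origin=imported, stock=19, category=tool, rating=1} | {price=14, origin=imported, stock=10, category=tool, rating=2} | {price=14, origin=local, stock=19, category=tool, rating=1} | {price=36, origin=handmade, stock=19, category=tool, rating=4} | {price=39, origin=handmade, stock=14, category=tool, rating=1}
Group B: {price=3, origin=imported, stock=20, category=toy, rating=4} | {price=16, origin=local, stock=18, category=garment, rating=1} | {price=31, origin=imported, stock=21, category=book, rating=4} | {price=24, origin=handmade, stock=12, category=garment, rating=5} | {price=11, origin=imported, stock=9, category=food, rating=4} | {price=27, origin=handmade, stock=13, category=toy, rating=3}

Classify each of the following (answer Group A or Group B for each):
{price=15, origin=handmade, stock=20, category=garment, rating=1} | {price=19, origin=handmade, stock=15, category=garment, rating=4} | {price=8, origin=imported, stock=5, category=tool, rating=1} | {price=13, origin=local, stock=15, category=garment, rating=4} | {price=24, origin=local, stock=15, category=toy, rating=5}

Group B, Group B, Group A, Group B, Group B

Rule: category is tool. This holds for each 'Group A' example and fails for each 'Group B' one.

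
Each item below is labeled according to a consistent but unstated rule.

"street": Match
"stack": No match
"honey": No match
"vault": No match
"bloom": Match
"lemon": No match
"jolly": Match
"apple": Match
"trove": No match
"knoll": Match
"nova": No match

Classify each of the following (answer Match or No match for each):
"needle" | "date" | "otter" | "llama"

Match, No match, Match, Match

The rule appears to be: has a double letter.
"needle": 'ee' doubled — satisfies this, so Match.
"date": no doubled letter — does not pass, so No match.
"otter": 'tt' doubled — satisfies this, so Match.
"llama": 'll' doubled — satisfies this, so Match.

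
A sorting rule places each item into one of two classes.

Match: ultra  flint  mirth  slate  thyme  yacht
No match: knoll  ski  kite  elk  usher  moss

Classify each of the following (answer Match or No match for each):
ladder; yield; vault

All 'Match' examples share one property — odd length AND contains 't' — and every 'No match' example lacks it.
ladder — length 6, no 't', hence No match.
yield — length 5, no 't', hence No match.
vault — length 5, has 't', hence Match.

No match, No match, Match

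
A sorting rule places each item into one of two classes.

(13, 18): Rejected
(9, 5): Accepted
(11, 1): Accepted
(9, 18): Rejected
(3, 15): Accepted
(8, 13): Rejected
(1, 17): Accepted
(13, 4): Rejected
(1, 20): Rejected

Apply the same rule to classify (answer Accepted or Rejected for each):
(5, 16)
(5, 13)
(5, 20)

Rejected, Accepted, Rejected

The pattern is that an item is 'Accepted' exactly when: sum is even.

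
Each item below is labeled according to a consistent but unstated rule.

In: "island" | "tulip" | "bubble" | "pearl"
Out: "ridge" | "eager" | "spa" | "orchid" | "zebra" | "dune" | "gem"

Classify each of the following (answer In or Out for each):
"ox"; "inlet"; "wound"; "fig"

Out, In, Out, Out

The common property of the 'In' items is: contains 'l'. No 'Out' item has it.
"ox": no 'l', doesn't match → Out. "inlet": has 'l', satisfies this → In. "wound": no 'l', doesn't match → Out. "fig": no 'l', doesn't match → Out.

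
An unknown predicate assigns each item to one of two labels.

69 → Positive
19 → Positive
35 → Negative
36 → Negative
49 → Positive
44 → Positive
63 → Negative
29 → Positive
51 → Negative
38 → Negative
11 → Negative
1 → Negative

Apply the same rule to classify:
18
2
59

Negative, Negative, Positive

Looking at the examples, the only property every 'Positive' case has and every 'Negative' case lacks is: ≡ 4 (mod 5).
18: 18 mod 5 = 3, fails the rule → Negative.
2: 2 mod 5 = 2, fails the rule → Negative.
59: 59 mod 5 = 4, meets the rule → Positive.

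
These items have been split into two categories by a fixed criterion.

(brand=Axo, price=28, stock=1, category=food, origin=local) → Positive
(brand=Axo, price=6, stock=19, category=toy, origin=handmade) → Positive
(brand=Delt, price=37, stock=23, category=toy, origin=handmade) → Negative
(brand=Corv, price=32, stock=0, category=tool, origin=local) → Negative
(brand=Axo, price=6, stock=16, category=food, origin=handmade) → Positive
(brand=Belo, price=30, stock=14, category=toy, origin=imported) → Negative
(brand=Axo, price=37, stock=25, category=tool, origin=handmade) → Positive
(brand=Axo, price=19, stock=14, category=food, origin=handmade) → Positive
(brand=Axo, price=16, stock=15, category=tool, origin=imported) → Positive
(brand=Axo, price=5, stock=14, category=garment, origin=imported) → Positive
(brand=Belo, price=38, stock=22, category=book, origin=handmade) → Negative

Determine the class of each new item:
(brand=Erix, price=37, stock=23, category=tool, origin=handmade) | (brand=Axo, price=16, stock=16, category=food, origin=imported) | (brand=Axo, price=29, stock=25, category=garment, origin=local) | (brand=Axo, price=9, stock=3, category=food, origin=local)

Checking candidate rules against both groups, what survives is: brand is Axo.
Negative: (brand=Erix, price=37, stock=23, category=tool, origin=handmade), since brand is Erix.
Positive: (brand=Axo, price=16, stock=16, category=food, origin=imported), since brand is Axo.
Positive: (brand=Axo, price=29, stock=25, category=garment, origin=local), since brand is Axo.
Positive: (brand=Axo, price=9, stock=3, category=food, origin=local), since brand is Axo.

Negative, Positive, Positive, Positive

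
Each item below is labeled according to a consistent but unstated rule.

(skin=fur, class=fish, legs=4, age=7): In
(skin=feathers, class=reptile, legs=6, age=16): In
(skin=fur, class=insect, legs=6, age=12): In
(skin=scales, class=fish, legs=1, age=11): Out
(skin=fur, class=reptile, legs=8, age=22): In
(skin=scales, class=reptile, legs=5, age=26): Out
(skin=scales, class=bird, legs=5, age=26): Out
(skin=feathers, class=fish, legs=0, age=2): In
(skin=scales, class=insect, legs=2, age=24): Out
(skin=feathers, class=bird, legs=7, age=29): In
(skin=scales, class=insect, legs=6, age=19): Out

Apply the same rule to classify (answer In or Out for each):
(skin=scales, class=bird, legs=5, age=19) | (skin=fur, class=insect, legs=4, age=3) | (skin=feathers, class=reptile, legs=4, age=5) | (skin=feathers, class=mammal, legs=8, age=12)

Looking at the examples, the only property every 'In' case has and every 'Out' case lacks is: skin is not scales.
(skin=scales, class=bird, legs=5, age=19): Out (skin is scales).
(skin=fur, class=insect, legs=4, age=3): In (skin is fur).
(skin=feathers, class=reptile, legs=4, age=5): In (skin is feathers).
(skin=feathers, class=mammal, legs=8, age=12): In (skin is feathers).

Out, In, In, In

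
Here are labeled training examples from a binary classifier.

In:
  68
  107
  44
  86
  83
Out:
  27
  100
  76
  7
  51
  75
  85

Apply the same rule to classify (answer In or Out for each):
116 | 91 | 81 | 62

A rule that fits every label: ≡ 2 (mod 3) — true of each 'In' example, false of each 'Out' one.
116: 116 mod 3 = 2 — fits, so In.
91: 91 mod 3 = 1 — fails this test, so Out.
81: 81 mod 3 = 0 — fails this test, so Out.
62: 62 mod 3 = 2 — fits, so In.

In, Out, Out, In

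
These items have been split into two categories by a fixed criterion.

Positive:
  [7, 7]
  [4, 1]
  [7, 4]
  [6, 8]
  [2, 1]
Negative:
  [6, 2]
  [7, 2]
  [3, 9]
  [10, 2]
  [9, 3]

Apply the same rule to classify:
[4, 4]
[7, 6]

The common property of the 'Positive' items is: |first − second| ≤ 3. No 'Negative' item has it.
[4, 4]: |4−4| = 0 — matches, so Positive. [7, 6]: |7−6| = 1 — matches, so Positive.

Positive, Positive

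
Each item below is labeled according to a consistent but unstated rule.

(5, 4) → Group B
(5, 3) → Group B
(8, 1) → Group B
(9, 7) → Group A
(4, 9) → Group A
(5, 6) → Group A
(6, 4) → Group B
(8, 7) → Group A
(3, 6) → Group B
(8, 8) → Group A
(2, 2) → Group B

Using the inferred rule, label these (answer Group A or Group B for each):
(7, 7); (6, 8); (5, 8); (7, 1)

Group A, Group A, Group A, Group B

The common property of the 'Group A' items is: sum ≥ 11. No 'Group B' item has it.
(7, 7) — 7+7 = 14, hence Group A. (6, 8) — 6+8 = 14, hence Group A. (5, 8) — 5+8 = 13, hence Group A. (7, 1) — 7+1 = 8, hence Group B.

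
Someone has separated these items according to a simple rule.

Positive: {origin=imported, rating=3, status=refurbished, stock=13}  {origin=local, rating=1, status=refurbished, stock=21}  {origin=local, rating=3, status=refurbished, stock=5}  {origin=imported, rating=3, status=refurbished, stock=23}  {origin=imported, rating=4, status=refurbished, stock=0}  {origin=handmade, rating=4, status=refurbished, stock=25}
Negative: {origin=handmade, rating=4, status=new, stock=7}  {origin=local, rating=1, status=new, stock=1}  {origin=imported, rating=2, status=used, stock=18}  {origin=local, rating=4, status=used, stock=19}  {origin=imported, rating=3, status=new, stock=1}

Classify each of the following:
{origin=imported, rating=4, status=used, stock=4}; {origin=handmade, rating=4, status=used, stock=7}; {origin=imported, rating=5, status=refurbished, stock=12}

Negative, Negative, Positive

The classifier is using: status is refurbished.
{origin=imported, rating=4, status=used, stock=4}: status is used — does not pass, so Negative. {origin=handmade, rating=4, status=used, stock=7}: status is used — does not pass, so Negative. {origin=imported, rating=5, status=refurbished, stock=12}: status is refurbished — meets the rule, so Positive.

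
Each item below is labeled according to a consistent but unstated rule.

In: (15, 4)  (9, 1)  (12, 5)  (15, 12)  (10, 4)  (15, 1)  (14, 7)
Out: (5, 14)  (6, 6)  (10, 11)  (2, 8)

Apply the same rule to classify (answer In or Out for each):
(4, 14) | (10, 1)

Out, In

Checking candidate rules against both groups, what survives is: first > second.
(4, 14): 4 < 14, doesn't qualify → Out. (10, 1): 10 > 1, passes → In.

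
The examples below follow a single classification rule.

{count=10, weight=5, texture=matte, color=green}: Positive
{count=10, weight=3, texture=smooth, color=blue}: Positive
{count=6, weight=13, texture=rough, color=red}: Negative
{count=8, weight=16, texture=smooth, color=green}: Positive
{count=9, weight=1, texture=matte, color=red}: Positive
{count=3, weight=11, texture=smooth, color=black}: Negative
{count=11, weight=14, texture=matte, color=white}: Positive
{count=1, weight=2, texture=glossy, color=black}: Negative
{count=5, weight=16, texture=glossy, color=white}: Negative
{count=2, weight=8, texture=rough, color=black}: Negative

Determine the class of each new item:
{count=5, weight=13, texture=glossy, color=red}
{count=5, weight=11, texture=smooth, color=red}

Negative, Negative

The pattern is that an item is 'Positive' exactly when: count ≥ 8.
{count=5, weight=13, texture=glossy, color=red} → count = 5 → Negative. {count=5, weight=11, texture=smooth, color=red} → count = 5 → Negative.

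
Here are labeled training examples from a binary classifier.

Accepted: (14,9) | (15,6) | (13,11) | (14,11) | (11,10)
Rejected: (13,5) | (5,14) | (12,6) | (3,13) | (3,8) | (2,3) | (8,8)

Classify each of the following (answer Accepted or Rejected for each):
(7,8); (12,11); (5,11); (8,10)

The pattern is that an item is 'Accepted' exactly when: sum ≥ 21.

Rejected, Accepted, Rejected, Rejected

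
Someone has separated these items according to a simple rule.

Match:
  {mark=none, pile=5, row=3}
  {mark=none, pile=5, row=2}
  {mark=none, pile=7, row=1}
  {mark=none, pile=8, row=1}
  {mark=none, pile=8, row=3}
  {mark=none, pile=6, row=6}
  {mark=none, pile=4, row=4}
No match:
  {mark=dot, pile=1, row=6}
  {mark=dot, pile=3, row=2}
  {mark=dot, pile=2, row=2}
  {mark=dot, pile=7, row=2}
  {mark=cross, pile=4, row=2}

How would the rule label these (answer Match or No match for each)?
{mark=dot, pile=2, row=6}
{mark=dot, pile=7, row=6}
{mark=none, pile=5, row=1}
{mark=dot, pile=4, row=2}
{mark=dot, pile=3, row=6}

A rule that fits every label: mark is none — true of each 'Match' example, false of each 'No match' one.
{mark=dot, pile=2, row=6}: mark is dot, fails this test → No match. {mark=dot, pile=7, row=6}: mark is dot, fails this test → No match. {mark=none, pile=5, row=1}: mark is none, qualifies → Match. {mark=dot, pile=4, row=2}: mark is dot, fails this test → No match. {mark=dot, pile=3, row=6}: mark is dot, fails this test → No match.

No match, No match, Match, No match, No match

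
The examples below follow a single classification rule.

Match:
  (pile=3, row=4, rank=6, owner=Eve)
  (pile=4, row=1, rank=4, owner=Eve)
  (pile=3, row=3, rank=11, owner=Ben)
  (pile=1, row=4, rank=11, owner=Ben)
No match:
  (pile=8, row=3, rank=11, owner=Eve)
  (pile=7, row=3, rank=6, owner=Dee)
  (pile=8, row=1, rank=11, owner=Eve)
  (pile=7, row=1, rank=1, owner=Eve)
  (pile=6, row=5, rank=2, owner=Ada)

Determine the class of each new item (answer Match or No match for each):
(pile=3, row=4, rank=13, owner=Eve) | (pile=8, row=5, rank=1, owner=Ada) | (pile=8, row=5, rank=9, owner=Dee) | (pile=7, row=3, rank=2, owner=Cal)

Match, No match, No match, No match

The common property of the 'Match' items is: pile ≤ 4. No 'No match' item has it.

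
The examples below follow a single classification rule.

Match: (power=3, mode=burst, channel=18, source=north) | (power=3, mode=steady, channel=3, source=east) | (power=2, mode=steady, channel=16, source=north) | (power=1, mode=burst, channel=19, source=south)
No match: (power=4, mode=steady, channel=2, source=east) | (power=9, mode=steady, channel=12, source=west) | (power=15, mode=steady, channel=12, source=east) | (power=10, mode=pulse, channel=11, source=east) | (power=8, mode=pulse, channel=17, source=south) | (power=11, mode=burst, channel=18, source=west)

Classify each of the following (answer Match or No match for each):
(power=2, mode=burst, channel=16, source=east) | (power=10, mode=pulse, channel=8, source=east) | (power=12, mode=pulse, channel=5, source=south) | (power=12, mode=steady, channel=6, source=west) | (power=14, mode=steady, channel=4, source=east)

Every 'Match' example satisfies: power ≤ 3. None of the 'No match' examples do.
(power=2, mode=burst, channel=16, source=east) — power = 2, hence Match.
(power=10, mode=pulse, channel=8, source=east) — power = 10, hence No match.
(power=12, mode=pulse, channel=5, source=south) — power = 12, hence No match.
(power=12, mode=steady, channel=6, source=west) — power = 12, hence No match.
(power=14, mode=steady, channel=4, source=east) — power = 14, hence No match.

Match, No match, No match, No match, No match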